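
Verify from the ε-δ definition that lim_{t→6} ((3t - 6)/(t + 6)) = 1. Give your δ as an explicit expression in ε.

δ = min(6, 3ε)

Let ε > 0. We want δ > 0 with 0 < |t − 6| < δ ⇒ |(3t - 6)/(t + 6) − 1| < ε.
Combining over a common denominator, (3t - 6)/(t + 6) − 1 = [(3t - 6)·12 − 12·(t + 6)] / [12·(t + 6)] = 24(t − 6) / (12(t + 6)).
So |(3t - 6)/(t + 6) − 1| = 24|t − 6| / (12·|t + 6|).
Restrict δ ≤ 6. Then |t − 6| < 6 gives |t + 6| = |(t − 6) + 12| ≥ 12 − 6 = 6.
Hence |(3t - 6)/(t + 6) − 1| < 24|t − 6|/(12·6) = (1/3)|t − 6|, which is < ε once |t − 6| < 3ε.
Take δ = min(6, 3ε). Then 0 < |t − 6| < δ forces both bounds, so |(3t - 6)/(t + 6) − 1| < ε.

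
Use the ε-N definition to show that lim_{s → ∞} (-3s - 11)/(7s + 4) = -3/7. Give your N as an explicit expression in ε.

N = (65/49)/ε

Let ε > 0. We seek N > 0 such that s > N implies |(-3s - 11)/(7s + 4) + 3/7| < ε.
(-3s - 11)/(7s + 4) + 3/7 = (7(-3s - 11) − (-3)(7s + 4)) / (7(7s + 4)) = -65/(7(7s + 4)).
For s > 0 we have 7s + 4 > 7s, so |(-3s - 11)/(7s + 4) + 3/7| = 65/(7(7s + 4)) < 65/(7·7s) = (65/49)/s.
Thus |(-3s - 11)/(7s + 4) + 3/7| < ε whenever s > (65/49)/ε.
Take N = (65/49)/ε. If s > N then |(-3s - 11)/(7s + 4) + 3/7| < (65/49)/s < ε.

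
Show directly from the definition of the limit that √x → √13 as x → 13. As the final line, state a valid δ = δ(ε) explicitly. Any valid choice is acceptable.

δ = min(13, √13·ε)

Fix ε > 0. We want δ > 0 such that 0 < |x − 13| < δ implies |√x − √13| < ε.
Rationalise: √x − √13 = (x − 13)/(√x + √13), so |√x − √13| = |x − 13|/(√x + √13).
Restrict δ ≤ 13 so that |x − 13| < 13 forces x > 0, and then √x + √13 > √13.
Hence |√x − √13| < |x − 13|/√13, which is < ε once |x − 13| < √13·ε.
Take δ = min(13, √13·ε). If 0 < |x − 13| < δ then x > 0 and |√x − √13| < |x − 13|/√13 < ε.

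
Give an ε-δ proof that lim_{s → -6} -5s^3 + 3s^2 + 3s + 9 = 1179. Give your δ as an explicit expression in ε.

Suppose ε > 0. We want δ > 0 such that 0 < |s + 6| < δ implies |(-5s^3 + 3s^2 + 3s + 9) − 1179| < ε.
(-5s^3 + 3s^2 + 3s + 9) − 1179 = -5s^3 + 3s^2 + 3s - 1170 = (s + 6)(-5s^2 + 33s - 195).
So |(-5s^3 + 3s^2 + 3s + 9) − 1179| = |s + 6|·|-5s^2 + 33s - 195|.
Assume first that |s + 6| < 1, so |s| < 7. Then |-5s^2 + 33s - 195| ≤ 5·7^2 + 33·7 + 195 = 671.
Hence |(-5s^3 + 3s^2 + 3s + 9) − 1179| ≤ 671|s + 6| < ε provided |s + 6| < ε/671.
Take δ = min(1, ε/671). Then 0 < |s + 6| < δ gives both |s + 6| < 1 and |s + 6| < ε/671, so |(-5s^3 + 3s^2 + 3s + 9) − 1179| < ε.

δ = min(1, ε/671)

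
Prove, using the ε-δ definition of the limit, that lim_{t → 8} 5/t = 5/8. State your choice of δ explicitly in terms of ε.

δ = min(4, (32/5)ε)

Suppose ε > 0. We seek δ > 0 such that 0 < |t − 8| < δ implies |5/t − (5/8)| < ε.
|5/t − (5/8)| = 5·|8 − t|/(8·|t|) = 5|t − 8|/(8|t|).
Require δ ≤ 4 so that |t| > 8 − 4 = 4, hence 8|t| > 32.
Then |5/t − (5/8)| < 5|t − 8|/32, which is < ε when |t − 8| < (32/5)ε.
Take δ = min(4, (32/5)ε). Then 0 < |t − 8| < δ gives both |t − 8| < 4 and |t − 8| < (32/5)ε, so |5/t − (5/8)| < ε.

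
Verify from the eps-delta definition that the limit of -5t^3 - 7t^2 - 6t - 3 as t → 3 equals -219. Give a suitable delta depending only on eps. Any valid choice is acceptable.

Fix eps > 0. We want delta > 0 such that 0 < |t − 3| < delta implies |(-5t^3 - 7t^2 - 6t - 3) + 219| < eps.
(-5t^3 - 7t^2 - 6t - 3) + 219 = -5t^3 - 7t^2 - 6t + 216 = (t − 3)(-5t^2 - 22t - 72).
So |(-5t^3 - 7t^2 - 6t - 3) + 219| = |t − 3|·|-5t^2 - 22t - 72|.
Require delta ≤ 2. Then |t − 3| < 2 gives |t| < 5, and by the triangle inequality |-5t^2 - 22t - 72| ≤ 5·5^2 + 22·5 + 72 = 307.
Hence |(-5t^3 - 7t^2 - 6t - 3) + 219| ≤ 307|t − 3| < eps provided |t − 3| < eps/307.
Choosing delta = min(2, eps/307) ensures both conditions, hence |(-5t^3 - 7t^2 - 6t - 3) + 219| < eps.

delta = min(2, eps/307)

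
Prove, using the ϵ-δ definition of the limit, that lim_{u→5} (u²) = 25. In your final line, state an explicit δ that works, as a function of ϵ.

Fix ϵ > 0. We seek δ > 0 with 0 < |u − 5| < δ ⇒ |u² − 25| < ϵ.
Factor: u² − 25 = (u − 5)(u + 5), so |u² − 25| = |u − 5|·|u + 5|.
Impose δ ≤ 1 so that |u| < 6; then |u + 5| ≤ 11.
Hence |u² − 25| ≤ 11|u − 5|, which is < ϵ once |u − 5| < ϵ/11.
Take δ = min(1, ϵ/11). If 0 < |u − 5| < δ then both bounds hold and |u² − 25| ≤ 11|u − 5| < 11·(ϵ/11) = ϵ.

δ = min(1, ϵ/11)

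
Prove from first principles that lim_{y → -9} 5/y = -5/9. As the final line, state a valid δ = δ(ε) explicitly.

Suppose ε > 0. We seek δ > 0 such that 0 < |y + 9| < δ implies |5/y + 5/9| < ε.
|5/y + 5/9| = 5·|-9 − y|/(9·|y|) = 5|y + 9|/(9|y|).
Require δ ≤ 9/2 so that |y| > 9 − 9/2 = 9/2, hence 9|y| > 81/2.
Then |5/y + 5/9| < 5|y + 9|/(81/2), which is < ε when |y + 9| < (81/10)ε.
Take δ = min(9/2, (81/10)ε). Then 0 < |y + 9| < δ gives both |y + 9| < 9/2 and |y + 9| < (81/10)ε, so |5/y + 5/9| < ε.

δ = min(9/2, (81/10)ε)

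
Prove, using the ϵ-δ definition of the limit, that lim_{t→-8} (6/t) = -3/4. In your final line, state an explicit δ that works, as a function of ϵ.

δ = min(4, (16/3)ϵ)

Let ϵ > 0 be given. We seek δ > 0 such that 0 < |t + 8| < δ implies |6/t + 3/4| < ϵ.
|6/t + 3/4| = 6·|-8 − t|/(8·|t|) = 6|t + 8|/(8|t|).
Require δ ≤ 4 so that |t| > 8 − 4 = 4, hence 8|t| > 32.
Then |6/t + 3/4| < 6|t + 8|/32, which is < ϵ when |t + 8| < (16/3)ϵ.
Take δ = min(4, (16/3)ϵ). Then 0 < |t + 8| < δ gives both |t + 8| < 4 and |t + 8| < (16/3)ϵ, so |6/t + 3/4| < ϵ.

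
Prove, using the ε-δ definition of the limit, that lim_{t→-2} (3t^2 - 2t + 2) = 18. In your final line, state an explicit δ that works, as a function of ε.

Fix ε > 0. We want δ > 0 such that 0 < |t + 2| < δ implies |(3t^2 - 2t + 2) − 18| < ε.
(3t^2 - 2t + 2) − 18 = 3t^2 - 2t - 16 = (t + 2)(3t - 8).
So |(3t^2 - 2t + 2) − 18| = |t + 2|·|3t - 8|.
Assume first that |t + 2| < 1, so |t| < 3. Then |3t - 8| ≤ 3·3 + 8 = 17.
Hence |(3t^2 - 2t + 2) − 18| ≤ 17|t + 2| < ε provided |t + 2| < ε/17.
Choosing δ = min(1, ε/17) ensures both conditions, hence |(3t^2 - 2t + 2) − 18| < ε.

δ = min(1, ε/17)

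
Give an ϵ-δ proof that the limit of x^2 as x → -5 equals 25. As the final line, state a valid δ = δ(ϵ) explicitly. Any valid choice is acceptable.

δ = min(2, ϵ/12)

Fix ϵ > 0. We seek δ > 0 with 0 < |x + 5| < δ ⇒ |x^2 − 25| < ϵ.
Factor: x^2 − 25 = (x + 5)(x - 5), so |x^2 − 25| = |x + 5|·|x - 5|.
Impose δ ≤ 2 so that |x| < 7; then |x - 5| ≤ 12.
Hence |x^2 − 25| ≤ 12|x + 5|, which is < ϵ once |x + 5| < ϵ/12.
Take δ = min(2, ϵ/12). If 0 < |x + 5| < δ then both bounds hold and |x^2 − 25| ≤ 12|x + 5| < 12·(ϵ/12) = ϵ.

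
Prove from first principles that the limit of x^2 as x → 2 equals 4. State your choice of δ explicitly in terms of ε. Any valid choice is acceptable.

Let ε > 0 be given. We seek δ > 0 with 0 < |x − 2| < δ ⇒ |x^2 − 4| < ε.
Factor: x^2 − 4 = (x − 2)(x + 2), so |x^2 − 4| = |x − 2|·|x + 2|.
Impose δ ≤ 1 so that |x| < 3; then |x + 2| ≤ 5.
Hence |x^2 − 4| ≤ 5|x − 2|, which is < ε once |x − 2| < ε/5.
Take δ = min(1, ε/5). If 0 < |x − 2| < δ then both bounds hold and |x^2 − 4| ≤ 5|x − 2| < 5·(ε/5) = ε.

δ = min(1, ε/5)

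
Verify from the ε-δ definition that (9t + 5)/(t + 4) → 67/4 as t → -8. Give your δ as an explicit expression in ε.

δ = min(2, (8/31)ε)

Fix ε > 0. We want δ > 0 with 0 < |t + 8| < δ ⇒ |(9t + 5)/(t + 4) − (67/4)| < ε.
Combining over a common denominator, (9t + 5)/(t + 4) − (67/4) = [(9t + 5)·(-4) − (-67)·(t + 4)] / [(-4)·(t + 4)] = 31(t + 8) / ((-4)(t + 4)).
So |(9t + 5)/(t + 4) − (67/4)| = 31|t + 8| / (4·|t + 4|).
Require δ ≤ 2, so |t + 4| ≥ |-4| − |t + 8| > 4 − 2 = 2.
Hence |(9t + 5)/(t + 4) − (67/4)| < 31|t + 8|/(4·2) = (31/8)|t + 8|, which is < ε once |t + 8| < (8/31)ε.
Take δ = min(2, (8/31)ε). Then 0 < |t + 8| < δ forces both bounds, so |(9t + 5)/(t + 4) − (67/4)| < ε.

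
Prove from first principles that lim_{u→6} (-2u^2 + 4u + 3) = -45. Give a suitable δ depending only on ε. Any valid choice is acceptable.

Suppose ε > 0. We want δ > 0 such that 0 < |u − 6| < δ implies |(-2u^2 + 4u + 3) + 45| < ε.
(-2u^2 + 4u + 3) + 45 = -2u^2 + 4u + 48 = (u − 6)(-2u - 8).
So |(-2u^2 + 4u + 3) + 45| = |u − 6|·|-2u - 8|.
Assume first that |u − 6| < 1, so |u| < 7. Then |-2u - 8| ≤ 2·7 + 8 = 22.
Hence |(-2u^2 + 4u + 3) + 45| ≤ 22|u − 6| < ε provided |u − 6| < ε/22.
Choosing δ = min(1, ε/22) ensures both conditions, hence |(-2u^2 + 4u + 3) + 45| < ε.

δ = min(1, ε/22)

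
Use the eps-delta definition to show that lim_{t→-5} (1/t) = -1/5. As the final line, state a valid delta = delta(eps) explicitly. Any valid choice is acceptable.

Let eps > 0 be given. We seek delta > 0 such that 0 < |t + 5| < delta implies |1/t + 1/5| < eps.
|1/t + 1/5| = |-5 − t|/(5·|t|) = |t + 5|/(5|t|).
Require delta ≤ 5/2 so that |t| > 5 − 5/2 = 5/2, hence 5|t| > 25/2.
Then |1/t + 1/5| < |t + 5|/(25/2), which is < eps when |t + 5| < (25/2)eps.
Take delta = min(5/2, (25/2)eps). Then 0 < |t + 5| < delta gives both |t + 5| < 5/2 and |t + 5| < (25/2)eps, so |1/t + 1/5| < eps.

delta = min(5/2, (25/2)eps)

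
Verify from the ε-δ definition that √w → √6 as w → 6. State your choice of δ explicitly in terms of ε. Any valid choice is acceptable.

δ = min(6, √6·ε)

Let ε > 0. We want δ > 0 such that 0 < |w − 6| < δ implies |√w − √6| < ε.
Rationalise: √w − √6 = (w − 6)/(√w + √6), so |√w − √6| = |w − 6|/(√w + √6).
Restrict δ ≤ 6 so that |w − 6| < 6 forces w > 0, and then √w + √6 > √6.
Hence |√w − √6| < |w − 6|/√6, which is < ε once |w − 6| < √6·ε.
Take δ = min(6, √6·ε). If 0 < |w − 6| < δ then w > 0 and |√w − √6| < |w − 6|/√6 < ε.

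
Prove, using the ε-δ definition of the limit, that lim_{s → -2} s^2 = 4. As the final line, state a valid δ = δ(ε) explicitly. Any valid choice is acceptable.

Let ε > 0. We seek δ > 0 with 0 < |s + 2| < δ ⇒ |s^2 − 4| < ε.
Factor: s^2 − 4 = (s + 2)(s - 2), so |s^2 − 4| = |s + 2|·|s - 2|.
Impose δ ≤ 1 so that |s| < 3; then |s - 2| ≤ 5.
Hence |s^2 − 4| ≤ 5|s + 2|, which is < ε once |s + 2| < ε/5.
Take δ = min(1, ε/5). If 0 < |s + 2| < δ then both bounds hold and |s^2 − 4| ≤ 5|s + 2| < 5·(ε/5) = ε.

δ = min(1, ε/5)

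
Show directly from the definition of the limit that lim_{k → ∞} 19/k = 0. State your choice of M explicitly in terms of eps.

M = 19/eps

Let eps > 0 be given. For k ≥ 1, |19/k − 0| = 19/(k) ≤ 19/k.
We need 19/k < eps, i.e. k > 19/eps.
Take M = 19/eps. If k > M then |19/k| ≤ 19/k < eps.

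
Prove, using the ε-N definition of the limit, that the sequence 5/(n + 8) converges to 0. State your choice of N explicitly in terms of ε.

Let ε > 0 be given. For n ≥ 1, |5/(n + 8) − 0| = 5/(n + 8) ≤ 5/n.
We need 5/n < ε, i.e. n > 5/ε.
Take N = 5/ε. If n > N then |5/(n + 8)| ≤ 5/n < ε.

N = 5/ε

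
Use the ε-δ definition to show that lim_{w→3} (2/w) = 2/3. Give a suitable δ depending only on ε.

δ = min(3/2, (9/4)ε)

Suppose ε > 0. We seek δ > 0 such that 0 < |w − 3| < δ implies |2/w − (2/3)| < ε.
|2/w − (2/3)| = 2·|3 − w|/(3·|w|) = 2|w − 3|/(3|w|).
Restrict δ ≤ 3/2. Then |w − 3| < 3/2 gives |w| > 3/2, so 3|w| > 9/2.
Then |2/w − (2/3)| < 2|w − 3|/(9/2), which is < ε when |w − 3| < (9/4)ε.
Take δ = min(3/2, (9/4)ε). Then 0 < |w − 3| < δ gives both |w − 3| < 3/2 and |w − 3| < (9/4)ε, so |2/w − (2/3)| < ε.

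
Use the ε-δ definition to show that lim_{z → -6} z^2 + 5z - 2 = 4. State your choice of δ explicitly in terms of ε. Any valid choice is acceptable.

δ = min(2, ε/9)

Fix ε > 0. We want δ > 0 such that 0 < |z + 6| < δ implies |(z^2 + 5z - 2) − 4| < ε.
(z^2 + 5z - 2) − 4 = z^2 + 5z - 6 = (z + 6)(z - 1).
So |(z^2 + 5z - 2) − 4| = |z + 6|·|z - 1|.
Assume first that |z + 6| < 2, so |z| < 8. Then |z - 1| ≤ 8 + 1 = 9.
Hence |(z^2 + 5z - 2) − 4| ≤ 9|z + 6| < ε provided |z + 6| < ε/9.
Choosing δ = min(2, ε/9) ensures both conditions, hence |(z^2 + 5z - 2) − 4| < ε.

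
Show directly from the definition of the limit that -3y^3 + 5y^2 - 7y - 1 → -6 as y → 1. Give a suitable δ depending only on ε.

Let ε > 0 be given. We want δ > 0 such that 0 < |y − 1| < δ implies |(-3y^3 + 5y^2 - 7y - 1) + 6| < ε.
(-3y^3 + 5y^2 - 7y - 1) + 6 = -3y^3 + 5y^2 - 7y + 5 = (y − 1)(-3y^2 + 2y - 5).
So |(-3y^3 + 5y^2 - 7y - 1) + 6| = |y − 1|·|-3y^2 + 2y - 5|.
Assume first that |y − 1| < 2, so |y| < 3. Then |-3y^2 + 2y - 5| ≤ 3·3^2 + 2·3 + 5 = 38.
Hence |(-3y^3 + 5y^2 - 7y - 1) + 6| ≤ 38|y − 1| < ε provided |y − 1| < ε/38.
Take δ = min(2, ε/38). Then 0 < |y − 1| < δ gives both |y − 1| < 2 and |y − 1| < ε/38, so |(-3y^3 + 5y^2 - 7y - 1) + 6| < ε.

δ = min(2, ε/38)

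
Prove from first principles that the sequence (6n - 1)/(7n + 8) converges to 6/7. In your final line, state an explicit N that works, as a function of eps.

Fix eps > 0. For n ≥ 1, |(6n - 1)/(7n + 8) − (6/7)| = |-55|/(7(7n + 8)) = 55/(7(7n + 8)).
Since 7n + 8 ≥ 7n for n ≥ 1, this is ≤ 55/(7·7n) = (55/49)/n.
So |(6n - 1)/(7n + 8) − (6/7)| < eps whenever n > (55/49)/eps.
Take N = (55/49)/eps. If n > N then |(6n - 1)/(7n + 8) − (6/7)| ≤ (55/49)/n < eps.

N = (55/49)/eps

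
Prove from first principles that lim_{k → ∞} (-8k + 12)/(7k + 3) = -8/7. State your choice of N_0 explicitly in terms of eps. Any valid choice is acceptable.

Fix eps > 0. For k ≥ 1, |(-8k + 12)/(7k + 3) + 8/7| = |108|/(7(7k + 3)) = 108/(7(7k + 3)).
Since 7k + 3 ≥ 7k for k ≥ 1, this is ≤ 108/(7·7k) = (108/49)/k.
So |(-8k + 12)/(7k + 3) + 8/7| < eps whenever k > (108/49)/eps.
Take N_0 = (108/49)/eps. If k > N_0 then |(-8k + 12)/(7k + 3) + 8/7| ≤ (108/49)/k < eps.

N_0 = (108/49)/eps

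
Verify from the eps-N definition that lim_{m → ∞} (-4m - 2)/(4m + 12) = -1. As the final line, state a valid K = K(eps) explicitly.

K = (5/2)/eps

Fix eps > 0. For m ≥ 1, |(-4m - 2)/(4m + 12) + 1| = |40|/(4(4m + 12)) = 40/(4(4m + 12)).
Since 4m + 12 ≥ 4m for m ≥ 1, this is ≤ 40/(4·4m) = (5/2)/m.
So |(-4m - 2)/(4m + 12) + 1| < eps whenever m > (5/2)/eps.
Take K = (5/2)/eps. If m > K then |(-4m - 2)/(4m + 12) + 1| ≤ (5/2)/m < eps.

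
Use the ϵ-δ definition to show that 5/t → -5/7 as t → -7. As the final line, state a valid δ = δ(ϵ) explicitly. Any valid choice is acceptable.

Let ϵ > 0. We seek δ > 0 such that 0 < |t + 7| < δ implies |5/t + 5/7| < ϵ.
|5/t + 5/7| = 5·|-7 − t|/(7·|t|) = 5|t + 7|/(7|t|).
Require δ ≤ 7/2 so that |t| > 7 − 7/2 = 7/2, hence 7|t| > 49/2.
Then |5/t + 5/7| < 5|t + 7|/(49/2), which is < ϵ when |t + 7| < (49/10)ϵ.
Take δ = min(7/2, (49/10)ϵ). Then 0 < |t + 7| < δ gives both |t + 7| < 7/2 and |t + 7| < (49/10)ϵ, so |5/t + 5/7| < ϵ.

δ = min(7/2, (49/10)ϵ)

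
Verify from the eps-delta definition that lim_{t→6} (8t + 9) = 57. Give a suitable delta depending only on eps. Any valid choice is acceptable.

Fix eps > 0. We need delta > 0 so that 0 < |t − 6| < delta implies |(8t + 9) − 57| < eps.
Since (8t + 9) − 57 = 8(t − 6), we have |(8t + 9) − 57| = 8|t − 6|.
So 8|t − 6| < eps exactly when |t − 6| < eps/8.
Take delta = eps/8. If 0 < |t − 6| < delta then |(8t + 9) − 57| = 8|t − 6| < 8·(eps/8) = eps.

delta = eps/8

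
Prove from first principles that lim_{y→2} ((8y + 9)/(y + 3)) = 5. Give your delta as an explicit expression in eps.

Fix eps > 0. We want delta > 0 with 0 < |y − 2| < delta ⇒ |(8y + 9)/(y + 3) − 5| < eps.
Combining over a common denominator, (8y + 9)/(y + 3) − 5 = [(8y + 9)·5 − 25·(y + 3)] / [5·(y + 3)] = 15(y − 2) / (5(y + 3)).
So |(8y + 9)/(y + 3) − 5| = 15|y − 2| / (5·|y + 3|).
Restrict delta ≤ 5/2. Then |y − 2| < 5/2 gives |y + 3| = |(y − 2) + 5| ≥ 5 − 5/2 = 5/2.
Hence |(8y + 9)/(y + 3) − 5| < 15|y − 2|/(5·(5/2)) = (6/5)|y − 2|, which is < eps once |y − 2| < (5/6)eps.
Take delta = min(5/2, (5/6)eps). Then 0 < |y − 2| < delta forces both bounds, so |(8y + 9)/(y + 3) − 5| < eps.

delta = min(5/2, (5/6)eps)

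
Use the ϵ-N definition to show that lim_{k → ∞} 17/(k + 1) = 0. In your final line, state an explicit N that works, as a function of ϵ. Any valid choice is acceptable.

N = 17/ϵ

Let ϵ > 0 be given. For k ≥ 1, |17/(k + 1) − 0| = 17/(k + 1) ≤ 17/k.
We need 17/k < ϵ, i.e. k > 17/ϵ.
Take N = 17/ϵ. If k > N then |17/(k + 1)| ≤ 17/k < ϵ.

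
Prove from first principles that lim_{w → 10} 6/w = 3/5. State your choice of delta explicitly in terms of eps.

delta = min(5, (25/3)eps)

Suppose eps > 0. We seek delta > 0 such that 0 < |w − 10| < delta implies |6/w − (3/5)| < eps.
|6/w − (3/5)| = 6·|10 − w|/(10·|w|) = 6|w − 10|/(10|w|).
Require delta ≤ 5 so that |w| > 10 − 5 = 5, hence 10|w| > 50.
Then |6/w − (3/5)| < 6|w − 10|/50, which is < eps when |w − 10| < (25/3)eps.
Take delta = min(5, (25/3)eps). Then 0 < |w − 10| < delta gives both |w − 10| < 5 and |w − 10| < (25/3)eps, so |6/w − (3/5)| < eps.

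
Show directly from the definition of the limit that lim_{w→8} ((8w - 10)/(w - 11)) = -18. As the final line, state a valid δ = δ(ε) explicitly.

Suppose ε > 0. We want δ > 0 with 0 < |w − 8| < δ ⇒ |(8w - 10)/(w - 11) + 18| < ε.
Combining over a common denominator, (8w - 10)/(w - 11) + 18 = [(8w - 10)·(-3) − 54·(w - 11)] / [(-3)·(w - 11)] = -78(w − 8) / ((-3)(w - 11)).
So |(8w - 10)/(w - 11) + 18| = 78|w − 8| / (3·|w − 11|).
Restrict δ ≤ 3/2. Then |w − 8| < 3/2 gives |w − 11| = |(w − 8) + (-3)| ≥ 3 − 3/2 = 3/2.
Hence |(8w - 10)/(w - 11) + 18| < 78|w − 8|/(3·(3/2)) = (52/3)|w − 8|, which is < ε once |w − 8| < (3/52)ε.
Take δ = min(3/2, (3/52)ε). Then 0 < |w − 8| < δ forces both bounds, so |(8w - 10)/(w - 11) + 18| < ε.

δ = min(3/2, (3/52)ε)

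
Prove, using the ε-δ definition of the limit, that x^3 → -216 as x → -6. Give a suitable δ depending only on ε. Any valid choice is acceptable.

Suppose ε > 0. We seek δ > 0 with 0 < |x + 6| < δ ⇒ |x^3 + 216| < ε.
Factor: x^3 + 216 = (x + 6)(x^2 - 6x + 36), so |x^3 + 216| = |x + 6|·|x^2 - 6x + 36|.
Impose δ ≤ 1 so that |x| < 7; then |x^2 - 6x + 36| ≤ 127.
Hence |x^3 + 216| ≤ 127|x + 6|, which is < ε once |x + 6| < ε/127.
Take δ = min(1, ε/127). If 0 < |x + 6| < δ then both bounds hold and |x^3 + 216| ≤ 127|x + 6| < 127·(ε/127) = ε.

δ = min(1, ε/127)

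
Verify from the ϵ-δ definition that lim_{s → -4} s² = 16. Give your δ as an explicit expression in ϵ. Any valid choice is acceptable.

δ = min(1, ϵ/9)

Let ϵ > 0. We seek δ > 0 with 0 < |s + 4| < δ ⇒ |s² − 16| < ϵ.
Factor: s² − 16 = (s + 4)(s - 4), so |s² − 16| = |s + 4|·|s - 4|.
Restrict δ ≤ 1. Then |s + 4| < 1 gives |s| < 5, so by the triangle inequality |s - 4| ≤ 5 + 4 = 9.
Hence |s² − 16| ≤ 9|s + 4|, which is < ϵ once |s + 4| < ϵ/9.
Take δ = min(1, ϵ/9). If 0 < |s + 4| < δ then both bounds hold and |s² − 16| ≤ 9|s + 4| < 9·(ϵ/9) = ϵ.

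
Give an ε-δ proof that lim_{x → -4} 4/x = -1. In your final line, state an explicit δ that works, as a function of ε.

Let ε > 0 be given. We seek δ > 0 such that 0 < |x + 4| < δ implies |4/x + 1| < ε.
|4/x + 1| = 4·|-4 − x|/(4·|x|) = 4|x + 4|/(4|x|).
Require δ ≤ 2 so that |x| > 4 − 2 = 2, hence 4|x| > 8.
Then |4/x + 1| < 4|x + 4|/8, which is < ε when |x + 4| < 2ε.
Take δ = min(2, 2ε). Then 0 < |x + 4| < δ gives both |x + 4| < 2 and |x + 4| < 2ε, so |4/x + 1| < ε.

δ = min(2, 2ε)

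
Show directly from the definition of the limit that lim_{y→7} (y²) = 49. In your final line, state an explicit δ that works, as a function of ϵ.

δ = min(1, ϵ/15)

Suppose ϵ > 0. We seek δ > 0 with 0 < |y − 7| < δ ⇒ |y² − 49| < ϵ.
Factor: y² − 49 = (y − 7)(y + 7), so |y² − 49| = |y − 7|·|y + 7|.
Impose δ ≤ 1 so that |y| < 8; then |y + 7| ≤ 15.
Hence |y² − 49| ≤ 15|y − 7|, which is < ϵ once |y − 7| < ϵ/15.
Take δ = min(1, ϵ/15). If 0 < |y − 7| < δ then both bounds hold and |y² − 49| ≤ 15|y − 7| < 15·(ϵ/15) = ϵ.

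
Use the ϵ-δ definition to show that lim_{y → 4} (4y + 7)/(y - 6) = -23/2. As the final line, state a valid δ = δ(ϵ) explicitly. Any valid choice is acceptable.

δ = min(1, (2/31)ϵ)

Let ϵ > 0 be given. We want δ > 0 with 0 < |y − 4| < δ ⇒ |(4y + 7)/(y - 6) + 23/2| < ϵ.
Combining over a common denominator, (4y + 7)/(y - 6) + 23/2 = [(4y + 7)·(-2) − 23·(y - 6)] / [(-2)·(y - 6)] = -31(y − 4) / ((-2)(y - 6)).
So |(4y + 7)/(y - 6) + 23/2| = 31|y − 4| / (2·|y − 6|).
Require δ ≤ 1, so |y − 6| ≥ |-2| − |y − 4| > 2 − 1 = 1.
Hence |(4y + 7)/(y - 6) + 23/2| < 31|y − 4|/(2·1) = (31/2)|y − 4|, which is < ϵ once |y − 4| < (2/31)ϵ.
Take δ = min(1, (2/31)ϵ). Then 0 < |y − 4| < δ forces both bounds, so |(4y + 7)/(y - 6) + 23/2| < ϵ.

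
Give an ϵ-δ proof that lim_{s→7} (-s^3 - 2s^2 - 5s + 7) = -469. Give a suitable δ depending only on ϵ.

Suppose ϵ > 0. We want δ > 0 such that 0 < |s − 7| < δ implies |(-s^3 - 2s^2 - 5s + 7) + 469| < ϵ.
(-s^3 - 2s^2 - 5s + 7) + 469 = -s^3 - 2s^2 - 5s + 476 = (s − 7)(-s^2 - 9s - 68).
So |(-s^3 - 2s^2 - 5s + 7) + 469| = |s − 7|·|-s^2 - 9s - 68|.
Require δ ≤ 2. Then |s − 7| < 2 gives |s| < 9, and by the triangle inequality |-s^2 - 9s - 68| ≤ 9^2 + 9·9 + 68 = 230.
Hence |(-s^3 - 2s^2 - 5s + 7) + 469| ≤ 230|s − 7| < ϵ provided |s − 7| < ϵ/230.
Take δ = min(2, ϵ/230). Then 0 < |s − 7| < δ gives both |s − 7| < 2 and |s − 7| < ϵ/230, so |(-s^3 - 2s^2 - 5s + 7) + 469| < ϵ.

δ = min(2, ϵ/230)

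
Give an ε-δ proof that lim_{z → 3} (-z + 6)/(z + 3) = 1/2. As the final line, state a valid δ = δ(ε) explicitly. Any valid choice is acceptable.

δ = min(3, 2ε)

Suppose ε > 0. We want δ > 0 with 0 < |z − 3| < δ ⇒ |(-z + 6)/(z + 3) − (1/2)| < ε.
Combining over a common denominator, (-z + 6)/(z + 3) − (1/2) = [(-z + 6)·6 − 3·(z + 3)] / [6·(z + 3)] = -9(z − 3) / (6(z + 3)).
So |(-z + 6)/(z + 3) − (1/2)| = 9|z − 3| / (6·|z + 3|).
Require δ ≤ 3, so |z + 3| ≥ |6| − |z − 3| > 6 − 3 = 3.
Hence |(-z + 6)/(z + 3) − (1/2)| < 9|z − 3|/(6·3) = (1/2)|z − 3|, which is < ε once |z − 3| < 2ε.
Take δ = min(3, 2ε). Then 0 < |z − 3| < δ forces both bounds, so |(-z + 6)/(z + 3) − (1/2)| < ε.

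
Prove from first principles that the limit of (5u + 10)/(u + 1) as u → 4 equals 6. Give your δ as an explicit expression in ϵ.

Let ϵ > 0 be given. We want δ > 0 with 0 < |u − 4| < δ ⇒ |(5u + 10)/(u + 1) − 6| < ϵ.
Combining over a common denominator, (5u + 10)/(u + 1) − 6 = [(5u + 10)·5 − 30·(u + 1)] / [5·(u + 1)] = -5(u − 4) / (5(u + 1)).
So |(5u + 10)/(u + 1) − 6| = 5|u − 4| / (5·|u + 1|).
Require δ ≤ 5/2, so |u + 1| ≥ |5| − |u − 4| > 5 − 5/2 = 5/2.
Hence |(5u + 10)/(u + 1) − 6| < 5|u − 4|/(5·(5/2)) = (2/5)|u − 4|, which is < ϵ once |u − 4| < (5/2)ϵ.
Take δ = min(5/2, (5/2)ϵ). Then 0 < |u − 4| < δ forces both bounds, so |(5u + 10)/(u + 1) − 6| < ϵ.

δ = min(5/2, (5/2)ϵ)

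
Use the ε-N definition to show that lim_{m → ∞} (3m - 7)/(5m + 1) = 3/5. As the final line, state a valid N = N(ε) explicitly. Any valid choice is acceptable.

N = (38/25)/ε

Let ε > 0. For m ≥ 1, |(3m - 7)/(5m + 1) − (3/5)| = |-38|/(5(5m + 1)) = 38/(5(5m + 1)).
Since 5m + 1 ≥ 5m for m ≥ 1, this is ≤ 38/(5·5m) = (38/25)/m.
So |(3m - 7)/(5m + 1) − (3/5)| < ε whenever m > (38/25)/ε.
Take N = (38/25)/ε. If m > N then |(3m - 7)/(5m + 1) − (3/5)| ≤ (38/25)/m < ε.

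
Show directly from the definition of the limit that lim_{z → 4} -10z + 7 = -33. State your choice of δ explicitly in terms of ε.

δ = ε/10

Fix ε > 0. We need δ > 0 so that 0 < |z − 4| < δ implies |(-10z + 7) + 33| < ε.
|(-10z + 7) + 33| = |-10z + 40| = 10|z − 4|.
Thus it suffices that |z − 4| < ε/10.
Take δ = ε/10. If 0 < |z − 4| < δ then |(-10z + 7) + 33| = 10|z − 4| < 10·(ε/10) = ε.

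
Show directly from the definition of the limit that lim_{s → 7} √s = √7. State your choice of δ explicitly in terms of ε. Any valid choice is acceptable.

δ = min(7, √7·ε)

Fix ε > 0. We want δ > 0 such that 0 < |s − 7| < δ implies |√s − √7| < ε.
Multiplying by the conjugate, |√s − √7| = |s − 7|/(√s + √7).
Restrict δ ≤ 7 so that |s − 7| < 7 forces s > 0, and then √s + √7 > √7.
Hence |√s − √7| < |s − 7|/√7, which is < ε once |s − 7| < √7·ε.
Take δ = min(7, √7·ε). If 0 < |s − 7| < δ then s > 0 and |√s − √7| < |s − 7|/√7 < ε.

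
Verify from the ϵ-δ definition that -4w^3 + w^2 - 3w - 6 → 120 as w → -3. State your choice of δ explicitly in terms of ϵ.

δ = min(1, ϵ/158)

Let ϵ > 0 be given. We want δ > 0 such that 0 < |w + 3| < δ implies |(-4w^3 + w^2 - 3w - 6) − 120| < ϵ.
(-4w^3 + w^2 - 3w - 6) − 120 = -4w^3 + w^2 - 3w - 126 = (w + 3)(-4w^2 + 13w - 42).
So |(-4w^3 + w^2 - 3w - 6) − 120| = |w + 3|·|-4w^2 + 13w - 42|.
Require δ ≤ 1. Then |w + 3| < 1 gives |w| < 4, and by the triangle inequality |-4w^2 + 13w - 42| ≤ 4·4^2 + 13·4 + 42 = 158.
Hence |(-4w^3 + w^2 - 3w - 6) − 120| ≤ 158|w + 3| < ϵ provided |w + 3| < ϵ/158.
Take δ = min(1, ϵ/158). Then 0 < |w + 3| < δ gives both |w + 3| < 1 and |w + 3| < ϵ/158, so |(-4w^3 + w^2 - 3w - 6) − 120| < ϵ.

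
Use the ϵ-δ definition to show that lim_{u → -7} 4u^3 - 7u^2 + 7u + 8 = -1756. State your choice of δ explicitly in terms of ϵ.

Let ϵ > 0. We want δ > 0 such that 0 < |u + 7| < δ implies |(4u^3 - 7u^2 + 7u + 8) + 1756| < ϵ.
(4u^3 - 7u^2 + 7u + 8) + 1756 = 4u^3 - 7u^2 + 7u + 1764 = (u + 7)(4u^2 - 35u + 252).
So |(4u^3 - 7u^2 + 7u + 8) + 1756| = |u + 7|·|4u^2 - 35u + 252|.
Require δ ≤ 1. Then |u + 7| < 1 gives |u| < 8, and by the triangle inequality |4u^2 - 35u + 252| ≤ 4·8^2 + 35·8 + 252 = 788.
Hence |(4u^3 - 7u^2 + 7u + 8) + 1756| ≤ 788|u + 7| < ϵ provided |u + 7| < ϵ/788.
Choosing δ = min(1, ϵ/788) ensures both conditions, hence |(4u^3 - 7u^2 + 7u + 8) + 1756| < ϵ.

δ = min(1, ϵ/788)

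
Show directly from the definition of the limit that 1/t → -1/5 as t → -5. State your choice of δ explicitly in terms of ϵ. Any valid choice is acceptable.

δ = min(5/2, (25/2)ϵ)

Let ϵ > 0 be given. We seek δ > 0 such that 0 < |t + 5| < δ implies |1/t + 1/5| < ϵ.
|1/t + 1/5| = |-5 − t|/(5·|t|) = |t + 5|/(5|t|).
Restrict δ ≤ 5/2. Then |t + 5| < 5/2 gives |t| > 5/2, so 5|t| > 25/2.
Then |1/t + 1/5| < |t + 5|/(25/2), which is < ϵ when |t + 5| < (25/2)ϵ.
Take δ = min(5/2, (25/2)ϵ). Then 0 < |t + 5| < δ gives both |t + 5| < 5/2 and |t + 5| < (25/2)ϵ, so |1/t + 1/5| < ϵ.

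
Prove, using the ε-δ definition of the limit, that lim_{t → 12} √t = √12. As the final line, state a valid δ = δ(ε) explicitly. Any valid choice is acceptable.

δ = min(12, √12·ε)

Suppose ε > 0. We want δ > 0 such that 0 < |t − 12| < δ implies |√t − √12| < ε.
Multiplying by the conjugate, |√t − √12| = |t − 12|/(√t + √12).
Restrict δ ≤ 12 so that |t − 12| < 12 forces t > 0, and then √t + √12 > √12.
Hence |√t − √12| < |t − 12|/√12, which is < ε once |t − 12| < √12·ε.
Take δ = min(12, √12·ε). If 0 < |t − 12| < δ then t > 0 and |√t − √12| < |t − 12|/√12 < ε.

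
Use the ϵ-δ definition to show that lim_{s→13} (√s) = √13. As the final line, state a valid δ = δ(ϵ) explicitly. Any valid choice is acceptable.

Suppose ϵ > 0. We want δ > 0 such that 0 < |s − 13| < δ implies |√s − √13| < ϵ.
Multiplying by the conjugate, |√s − √13| = |s − 13|/(√s + √13).
Restrict δ ≤ 13 so that |s − 13| < 13 forces s > 0, and then √s + √13 > √13.
Hence |√s − √13| < |s − 13|/√13, which is < ϵ once |s − 13| < √13·ϵ.
Take δ = min(13, √13·ϵ). If 0 < |s − 13| < δ then s > 0 and |√s − √13| < |s − 13|/√13 < ϵ.

δ = min(13, √13·ϵ)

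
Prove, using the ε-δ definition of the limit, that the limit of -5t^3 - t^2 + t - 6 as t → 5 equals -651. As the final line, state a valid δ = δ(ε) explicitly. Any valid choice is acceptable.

Fix ε > 0. We want δ > 0 such that 0 < |t − 5| < δ implies |(-5t^3 - t^2 + t - 6) + 651| < ε.
(-5t^3 - t^2 + t - 6) + 651 = -5t^3 - t^2 + t + 645 = (t − 5)(-5t^2 - 26t - 129).
So |(-5t^3 - t^2 + t - 6) + 651| = |t − 5|·|-5t^2 - 26t - 129|.
Require δ ≤ 1. Then |t − 5| < 1 gives |t| < 6, and by the triangle inequality |-5t^2 - 26t - 129| ≤ 5·6^2 + 26·6 + 129 = 465.
Hence |(-5t^3 - t^2 + t - 6) + 651| ≤ 465|t − 5| < ε provided |t − 5| < ε/465.
Take δ = min(1, ε/465). Then 0 < |t − 5| < δ gives both |t − 5| < 1 and |t − 5| < ε/465, so |(-5t^3 - t^2 + t - 6) + 651| < ε.

δ = min(1, ε/465)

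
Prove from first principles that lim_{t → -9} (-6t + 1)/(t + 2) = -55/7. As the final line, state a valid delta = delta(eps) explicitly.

delta = min(7/2, (49/26)eps)

Fix eps > 0. We want delta > 0 with 0 < |t + 9| < delta ⇒ |(-6t + 1)/(t + 2) + 55/7| < eps.
Combining over a common denominator, (-6t + 1)/(t + 2) + 55/7 = [(-6t + 1)·(-7) − 55·(t + 2)] / [(-7)·(t + 2)] = -13(t + 9) / ((-7)(t + 2)).
So |(-6t + 1)/(t + 2) + 55/7| = 13|t + 9| / (7·|t + 2|).
Require delta ≤ 7/2, so |t + 2| ≥ |-7| − |t + 9| > 7 − 7/2 = 7/2.
Hence |(-6t + 1)/(t + 2) + 55/7| < 13|t + 9|/(7·(7/2)) = (26/49)|t + 9|, which is < eps once |t + 9| < (49/26)eps.
Take delta = min(7/2, (49/26)eps). Then 0 < |t + 9| < delta forces both bounds, so |(-6t + 1)/(t + 2) + 55/7| < eps.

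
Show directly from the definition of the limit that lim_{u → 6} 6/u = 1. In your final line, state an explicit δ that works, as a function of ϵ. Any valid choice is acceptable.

Let ϵ > 0 be given. We seek δ > 0 such that 0 < |u − 6| < δ implies |6/u − 1| < ϵ.
|6/u − 1| = 6·|6 − u|/(6·|u|) = 6|u − 6|/(6|u|).
Require δ ≤ 3 so that |u| > 6 − 3 = 3, hence 6|u| > 18.
Then |6/u − 1| < 6|u − 6|/18, which is < ϵ when |u − 6| < 3ϵ.
Take δ = min(3, 3ϵ). Then 0 < |u − 6| < δ gives both |u − 6| < 3 and |u − 6| < 3ϵ, so |6/u − 1| < ϵ.

δ = min(3, 3ϵ)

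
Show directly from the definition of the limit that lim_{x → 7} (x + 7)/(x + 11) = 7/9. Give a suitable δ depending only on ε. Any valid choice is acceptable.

Let ε > 0. We want δ > 0 with 0 < |x − 7| < δ ⇒ |(x + 7)/(x + 11) − (7/9)| < ε.
Combining over a common denominator, (x + 7)/(x + 11) − (7/9) = [(x + 7)·18 − 14·(x + 11)] / [18·(x + 11)] = 4(x − 7) / (18(x + 11)).
So |(x + 7)/(x + 11) − (7/9)| = 4|x − 7| / (18·|x + 11|).
Restrict δ ≤ 9. Then |x − 7| < 9 gives |x + 11| = |(x − 7) + 18| ≥ 18 − 9 = 9.
Hence |(x + 7)/(x + 11) − (7/9)| < 4|x − 7|/(18·9) = (2/81)|x − 7|, which is < ε once |x − 7| < (81/2)ε.
Take δ = min(9, (81/2)ε). Then 0 < |x − 7| < δ forces both bounds, so |(x + 7)/(x + 11) − (7/9)| < ε.

δ = min(9, (81/2)ε)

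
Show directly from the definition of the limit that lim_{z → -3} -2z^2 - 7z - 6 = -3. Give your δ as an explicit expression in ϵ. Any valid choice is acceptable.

δ = min(1, ϵ/9)

Let ϵ > 0 be given. We want δ > 0 such that 0 < |z + 3| < δ implies |(-2z^2 - 7z - 6) + 3| < ϵ.
(-2z^2 - 7z - 6) + 3 = -2z^2 - 7z - 3 = (z + 3)(-2z - 1).
So |(-2z^2 - 7z - 6) + 3| = |z + 3|·|-2z - 1|.
Assume first that |z + 3| < 1, so |z| < 4. Then |-2z - 1| ≤ 2·4 + 1 = 9.
Hence |(-2z^2 - 7z - 6) + 3| ≤ 9|z + 3| < ϵ provided |z + 3| < ϵ/9.
Choosing δ = min(1, ϵ/9) ensures both conditions, hence |(-2z^2 - 7z - 6) + 3| < ϵ.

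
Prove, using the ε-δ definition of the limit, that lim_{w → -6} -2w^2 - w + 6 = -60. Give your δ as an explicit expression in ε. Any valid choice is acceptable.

Let ε > 0. We want δ > 0 such that 0 < |w + 6| < δ implies |(-2w^2 - w + 6) + 60| < ε.
(-2w^2 - w + 6) + 60 = -2w^2 - w + 66 = (w + 6)(-2w + 11).
So |(-2w^2 - w + 6) + 60| = |w + 6|·|-2w + 11|.
Assume first that |w + 6| < 1, so |w| < 7. Then |-2w + 11| ≤ 2·7 + 11 = 25.
Hence |(-2w^2 - w + 6) + 60| ≤ 25|w + 6| < ε provided |w + 6| < ε/25.
Take δ = min(1, ε/25). Then 0 < |w + 6| < δ gives both |w + 6| < 1 and |w + 6| < ε/25, so |(-2w^2 - w + 6) + 60| < ε.

δ = min(1, ε/25)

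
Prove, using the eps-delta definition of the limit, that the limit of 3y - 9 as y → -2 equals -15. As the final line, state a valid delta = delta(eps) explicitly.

Let eps > 0 be given. We need delta > 0 so that 0 < |y + 2| < delta implies |(3y - 9) + 15| < eps.
Since (3y - 9) + 15 = 3(y + 2), we have |(3y - 9) + 15| = 3|y + 2|.
So 3|y + 2| < eps exactly when |y + 2| < eps/3.
Choosing delta = eps/3 gives |(3y - 9) + 15| = 3|y + 2| < eps whenever |y + 2| < delta.

delta = eps/3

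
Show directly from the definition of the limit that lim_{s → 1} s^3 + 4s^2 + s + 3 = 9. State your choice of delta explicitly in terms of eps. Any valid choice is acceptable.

delta = min(1, eps/20)

Let eps > 0. We want delta > 0 such that 0 < |s − 1| < delta implies |(s^3 + 4s^2 + s + 3) − 9| < eps.
(s^3 + 4s^2 + s + 3) − 9 = s^3 + 4s^2 + s - 6 = (s − 1)(s^2 + 5s + 6).
So |(s^3 + 4s^2 + s + 3) − 9| = |s − 1|·|s^2 + 5s + 6|.
Assume first that |s − 1| < 1, so |s| < 2. Then |s^2 + 5s + 6| ≤ 2^2 + 5·2 + 6 = 20.
Hence |(s^3 + 4s^2 + s + 3) − 9| ≤ 20|s − 1| < eps provided |s − 1| < eps/20.
Take delta = min(1, eps/20). Then 0 < |s − 1| < delta gives both |s − 1| < 1 and |s − 1| < eps/20, so |(s^3 + 4s^2 + s + 3) − 9| < eps.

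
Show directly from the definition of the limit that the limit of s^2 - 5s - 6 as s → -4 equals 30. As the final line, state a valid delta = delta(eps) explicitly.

delta = min(1, eps/14)

Let eps > 0. We want delta > 0 such that 0 < |s + 4| < delta implies |(s^2 - 5s - 6) − 30| < eps.
(s^2 - 5s - 6) − 30 = s^2 - 5s - 36 = (s + 4)(s - 9).
So |(s^2 - 5s - 6) − 30| = |s + 4|·|s - 9|.
Assume first that |s + 4| < 1, so |s| < 5. Then |s - 9| ≤ 5 + 9 = 14.
Hence |(s^2 - 5s - 6) − 30| ≤ 14|s + 4| < eps provided |s + 4| < eps/14.
Take delta = min(1, eps/14). Then 0 < |s + 4| < delta gives both |s + 4| < 1 and |s + 4| < eps/14, so |(s^2 - 5s - 6) − 30| < eps.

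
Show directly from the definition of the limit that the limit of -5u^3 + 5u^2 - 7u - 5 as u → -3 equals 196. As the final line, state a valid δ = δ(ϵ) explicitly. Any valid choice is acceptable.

δ = min(2, ϵ/292)

Fix ϵ > 0. We want δ > 0 such that 0 < |u + 3| < δ implies |(-5u^3 + 5u^2 - 7u - 5) − 196| < ϵ.
(-5u^3 + 5u^2 - 7u - 5) − 196 = -5u^3 + 5u^2 - 7u - 201 = (u + 3)(-5u^2 + 20u - 67).
So |(-5u^3 + 5u^2 - 7u - 5) − 196| = |u + 3|·|-5u^2 + 20u - 67|.
Assume first that |u + 3| < 2, so |u| < 5. Then |-5u^2 + 20u - 67| ≤ 5·5^2 + 20·5 + 67 = 292.
Hence |(-5u^3 + 5u^2 - 7u - 5) − 196| ≤ 292|u + 3| < ϵ provided |u + 3| < ϵ/292.
Take δ = min(2, ϵ/292). Then 0 < |u + 3| < δ gives both |u + 3| < 2 and |u + 3| < ϵ/292, so |(-5u^3 + 5u^2 - 7u - 5) − 196| < ϵ.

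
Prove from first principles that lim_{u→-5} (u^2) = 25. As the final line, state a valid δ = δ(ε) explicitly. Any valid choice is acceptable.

Let ε > 0 be given. We seek δ > 0 with 0 < |u + 5| < δ ⇒ |u^2 − 25| < ε.
Factor: u^2 − 25 = (u + 5)(u - 5), so |u^2 − 25| = |u + 5|·|u - 5|.
Impose δ ≤ 1 so that |u| < 6; then |u - 5| ≤ 11.
Hence |u^2 − 25| ≤ 11|u + 5|, which is < ε once |u + 5| < ε/11.
Take δ = min(1, ε/11). If 0 < |u + 5| < δ then both bounds hold and |u^2 − 25| ≤ 11|u + 5| < 11·(ε/11) = ε.

δ = min(1, ε/11)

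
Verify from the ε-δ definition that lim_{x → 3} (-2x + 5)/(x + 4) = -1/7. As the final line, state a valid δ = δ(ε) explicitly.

δ = min(7/2, (49/26)ε)

Fix ε > 0. We want δ > 0 with 0 < |x − 3| < δ ⇒ |(-2x + 5)/(x + 4) + 1/7| < ε.
Combining over a common denominator, (-2x + 5)/(x + 4) + 1/7 = [(-2x + 5)·7 − (-1)·(x + 4)] / [7·(x + 4)] = -13(x − 3) / (7(x + 4)).
So |(-2x + 5)/(x + 4) + 1/7| = 13|x − 3| / (7·|x + 4|).
Require δ ≤ 7/2, so |x + 4| ≥ |7| − |x − 3| > 7 − 7/2 = 7/2.
Hence |(-2x + 5)/(x + 4) + 1/7| < 13|x − 3|/(7·(7/2)) = (26/49)|x − 3|, which is < ε once |x − 3| < (49/26)ε.
Take δ = min(7/2, (49/26)ε). Then 0 < |x − 3| < δ forces both bounds, so |(-2x + 5)/(x + 4) + 1/7| < ε.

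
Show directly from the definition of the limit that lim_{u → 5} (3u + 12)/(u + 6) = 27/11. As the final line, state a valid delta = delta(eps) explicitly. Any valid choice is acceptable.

Fix eps > 0. We want delta > 0 with 0 < |u − 5| < delta ⇒ |(3u + 12)/(u + 6) − (27/11)| < eps.
Combining over a common denominator, (3u + 12)/(u + 6) − (27/11) = [(3u + 12)·11 − 27·(u + 6)] / [11·(u + 6)] = 6(u − 5) / (11(u + 6)).
So |(3u + 12)/(u + 6) − (27/11)| = 6|u − 5| / (11·|u + 6|).
Restrict delta ≤ 11/2. Then |u − 5| < 11/2 gives |u + 6| = |(u − 5) + 11| ≥ 11 − 11/2 = 11/2.
Hence |(3u + 12)/(u + 6) − (27/11)| < 6|u − 5|/(11·(11/2)) = (12/121)|u − 5|, which is < eps once |u − 5| < (121/12)eps.
Take delta = min(11/2, (121/12)eps). Then 0 < |u − 5| < delta forces both bounds, so |(3u + 12)/(u + 6) − (27/11)| < eps.

delta = min(11/2, (121/12)eps)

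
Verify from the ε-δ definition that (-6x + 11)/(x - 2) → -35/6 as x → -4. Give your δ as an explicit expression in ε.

Let ε > 0. We want δ > 0 with 0 < |x + 4| < δ ⇒ |(-6x + 11)/(x - 2) + 35/6| < ε.
Combining over a common denominator, (-6x + 11)/(x - 2) + 35/6 = [(-6x + 11)·(-6) − 35·(x - 2)] / [(-6)·(x - 2)] = 1(x + 4) / ((-6)(x - 2)).
So |(-6x + 11)/(x - 2) + 35/6| = |x + 4| / (6·|x − 2|).
Restrict δ ≤ 3. Then |x + 4| < 3 gives |x − 2| = |(x + 4) + (-6)| ≥ 6 − 3 = 3.
Hence |(-6x + 11)/(x - 2) + 35/6| < |x + 4|/(6·3) = (1/18)|x + 4|, which is < ε once |x + 4| < 18ε.
Take δ = min(3, 18ε). Then 0 < |x + 4| < δ forces both bounds, so |(-6x + 11)/(x - 2) + 35/6| < ε.

δ = min(3, 18ε)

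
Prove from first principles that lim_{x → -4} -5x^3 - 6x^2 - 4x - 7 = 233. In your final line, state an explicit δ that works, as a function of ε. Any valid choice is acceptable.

Let ε > 0 be given. We want δ > 0 such that 0 < |x + 4| < δ implies |(-5x^3 - 6x^2 - 4x - 7) − 233| < ε.
(-5x^3 - 6x^2 - 4x - 7) − 233 = -5x^3 - 6x^2 - 4x - 240 = (x + 4)(-5x^2 + 14x - 60).
So |(-5x^3 - 6x^2 - 4x - 7) − 233| = |x + 4|·|-5x^2 + 14x - 60|.
Assume first that |x + 4| < 1, so |x| < 5. Then |-5x^2 + 14x - 60| ≤ 5·5^2 + 14·5 + 60 = 255.
Hence |(-5x^3 - 6x^2 - 4x - 7) − 233| ≤ 255|x + 4| < ε provided |x + 4| < ε/255.
Take δ = min(1, ε/255). Then 0 < |x + 4| < δ gives both |x + 4| < 1 and |x + 4| < ε/255, so |(-5x^3 - 6x^2 - 4x - 7) − 233| < ε.

δ = min(1, ε/255)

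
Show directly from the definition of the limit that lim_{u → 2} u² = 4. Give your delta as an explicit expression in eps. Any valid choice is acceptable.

delta = min(1, eps/5)

Suppose eps > 0. We seek delta > 0 with 0 < |u − 2| < delta ⇒ |u² − 4| < eps.
Factor: u² − 4 = (u − 2)(u + 2), so |u² − 4| = |u − 2|·|u + 2|.
Impose delta ≤ 1 so that |u| < 3; then |u + 2| ≤ 5.
Hence |u² − 4| ≤ 5|u − 2|, which is < eps once |u − 2| < eps/5.
Take delta = min(1, eps/5). If 0 < |u − 2| < delta then both bounds hold and |u² − 4| ≤ 5|u − 2| < 5·(eps/5) = eps.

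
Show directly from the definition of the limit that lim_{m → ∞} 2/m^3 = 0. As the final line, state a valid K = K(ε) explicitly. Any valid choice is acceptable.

K = (2/ε)^{1/3}

Let ε > 0. For m ≥ 1, |2/m^3 − 0| = 2/m^3.
2/m^3 < ε ⇔ m^3 > 2/ε ⇔ m > (2/ε)^{1/3}.
Take K = (2/ε)^{1/3}. Then m > K implies 2/m^3 < ε.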